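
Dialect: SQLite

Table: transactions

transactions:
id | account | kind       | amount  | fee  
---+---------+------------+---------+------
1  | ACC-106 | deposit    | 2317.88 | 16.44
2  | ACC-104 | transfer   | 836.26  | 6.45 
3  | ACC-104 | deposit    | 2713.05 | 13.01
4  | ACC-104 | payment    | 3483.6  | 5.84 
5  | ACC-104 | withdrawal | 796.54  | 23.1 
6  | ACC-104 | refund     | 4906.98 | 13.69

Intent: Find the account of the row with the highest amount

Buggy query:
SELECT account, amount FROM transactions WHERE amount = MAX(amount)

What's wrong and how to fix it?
Bug: MAX(amount) is an aggregate and cannot be used directly in WHERE

Fix: Wrap MAX in a scalar subquery so WHERE compares against a single value

Corrected query:
SELECT account, amount FROM transactions WHERE amount = (SELECT MAX(amount) FROM transactions)

Result:
account | amount 
--------+--------
ACC-104 | 4906.98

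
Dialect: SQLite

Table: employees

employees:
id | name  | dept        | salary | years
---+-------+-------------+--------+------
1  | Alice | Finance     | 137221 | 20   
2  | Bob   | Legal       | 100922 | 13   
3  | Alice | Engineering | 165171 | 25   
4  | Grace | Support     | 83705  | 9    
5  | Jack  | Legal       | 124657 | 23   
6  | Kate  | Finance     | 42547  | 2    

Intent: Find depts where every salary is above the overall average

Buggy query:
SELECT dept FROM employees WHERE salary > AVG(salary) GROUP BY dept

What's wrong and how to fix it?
Bug: AVG() is an aggregate; it can't sit directly in WHERE

Fix: Use a subquery for AVG and a HAVING MIN(...) filter so the condition holds for every row in the group

Corrected query:
SELECT dept FROM employees GROUP BY dept HAVING MIN(salary) > (SELECT AVG(salary) FROM employees)

Result:
dept       
-----------
Engineering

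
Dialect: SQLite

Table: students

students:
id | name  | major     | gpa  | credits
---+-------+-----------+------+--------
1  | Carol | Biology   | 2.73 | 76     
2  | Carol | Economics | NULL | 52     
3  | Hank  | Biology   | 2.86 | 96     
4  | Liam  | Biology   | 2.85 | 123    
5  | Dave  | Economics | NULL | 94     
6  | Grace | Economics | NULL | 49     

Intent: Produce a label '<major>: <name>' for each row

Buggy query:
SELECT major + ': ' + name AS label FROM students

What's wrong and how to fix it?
Bug: SQLite uses || for string concatenation; + coerces text to numbers (yielding 0)

Fix: Replace + with || to concatenate text

Corrected query:
SELECT major || ': ' || name AS label FROM students

Result:
label           
----------------
Biology: Carol  
Economics: Carol
Biology: Hank   
Biology: Liam   
Economics: Dave 
Economics: Grace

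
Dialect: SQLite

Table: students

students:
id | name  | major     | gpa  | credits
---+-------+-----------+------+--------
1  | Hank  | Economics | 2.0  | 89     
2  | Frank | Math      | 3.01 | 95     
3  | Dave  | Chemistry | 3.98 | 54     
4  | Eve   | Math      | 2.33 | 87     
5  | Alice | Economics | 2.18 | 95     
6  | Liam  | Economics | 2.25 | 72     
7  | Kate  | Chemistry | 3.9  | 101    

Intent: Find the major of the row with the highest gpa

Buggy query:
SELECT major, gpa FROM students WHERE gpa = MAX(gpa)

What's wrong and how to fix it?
Bug: MAX(gpa) is an aggregate and cannot be used directly in WHERE

Fix: Wrap MAX in a scalar subquery so WHERE compares against a single value

Corrected query:
SELECT major, gpa FROM students WHERE gpa = (SELECT MAX(gpa) FROM students)

Result:
major     | gpa 
----------+-----
Chemistry | 3.98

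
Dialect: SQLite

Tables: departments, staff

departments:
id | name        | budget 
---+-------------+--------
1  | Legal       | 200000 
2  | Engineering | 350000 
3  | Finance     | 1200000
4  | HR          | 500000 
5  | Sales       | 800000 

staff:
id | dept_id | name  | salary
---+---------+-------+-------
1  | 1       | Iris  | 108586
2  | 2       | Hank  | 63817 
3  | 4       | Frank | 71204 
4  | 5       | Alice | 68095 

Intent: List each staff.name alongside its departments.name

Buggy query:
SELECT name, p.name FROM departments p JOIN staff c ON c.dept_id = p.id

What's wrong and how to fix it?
Bug: Both tables have a 'name' column; the unqualified reference is ambiguous

Fix: Prefix ambiguous columns with the table alias

Corrected query:
SELECT c.name, p.name FROM departments p JOIN staff c ON c.dept_id = p.id

Result:
name  | name       
------+------------
Iris  | Legal      
Hank  | Engineering
Frank | HR         
Alice | Sales      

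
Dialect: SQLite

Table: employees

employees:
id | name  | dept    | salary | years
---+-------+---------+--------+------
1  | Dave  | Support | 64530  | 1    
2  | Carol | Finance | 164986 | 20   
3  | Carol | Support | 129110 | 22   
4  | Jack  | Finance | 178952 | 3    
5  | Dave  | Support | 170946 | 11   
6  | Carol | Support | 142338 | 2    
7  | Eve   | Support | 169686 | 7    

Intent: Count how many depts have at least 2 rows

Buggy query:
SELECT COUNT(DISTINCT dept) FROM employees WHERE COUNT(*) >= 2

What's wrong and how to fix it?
Bug: WHERE filters individual rows, not groups, so a group-level COUNT is invalid there

Fix: Group first with HAVING COUNT(*) >= 2, then COUNT the resulting groups

Corrected query:
SELECT COUNT(*) FROM (SELECT dept FROM employees GROUP BY dept HAVING COUNT(*) >= 2)

Result:
COUNT(*)
--------
2       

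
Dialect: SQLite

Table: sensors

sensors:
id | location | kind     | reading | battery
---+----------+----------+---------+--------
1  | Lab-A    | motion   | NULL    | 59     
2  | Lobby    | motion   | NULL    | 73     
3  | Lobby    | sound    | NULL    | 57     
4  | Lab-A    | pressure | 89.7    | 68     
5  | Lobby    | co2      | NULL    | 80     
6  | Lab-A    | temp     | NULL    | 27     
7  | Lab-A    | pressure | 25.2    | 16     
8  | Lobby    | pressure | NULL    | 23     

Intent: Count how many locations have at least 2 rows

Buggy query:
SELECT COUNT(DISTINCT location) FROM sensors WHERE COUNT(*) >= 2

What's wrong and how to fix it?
Bug: COUNT(*) cannot appear in WHERE; the per-group count doesn't exist yet

Fix: Group first with HAVING COUNT(*) >= 2, then COUNT the resulting groups

Corrected query:
SELECT COUNT(*) FROM (SELECT location FROM sensors GROUP BY location HAVING COUNT(*) >= 2)

Result:
COUNT(*)
--------
2       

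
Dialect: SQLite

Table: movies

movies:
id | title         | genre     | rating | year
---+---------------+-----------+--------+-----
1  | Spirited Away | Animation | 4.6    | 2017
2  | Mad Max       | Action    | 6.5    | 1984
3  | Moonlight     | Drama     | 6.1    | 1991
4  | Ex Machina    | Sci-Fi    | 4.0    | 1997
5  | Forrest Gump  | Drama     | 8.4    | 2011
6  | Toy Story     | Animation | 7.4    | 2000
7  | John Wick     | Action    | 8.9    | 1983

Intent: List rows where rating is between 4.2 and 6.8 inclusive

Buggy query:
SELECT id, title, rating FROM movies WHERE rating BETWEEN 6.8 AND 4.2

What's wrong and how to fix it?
Bug: BETWEEN expects the lower bound first; with 6.8 AND 4.2 the range is empty

Fix: Swap the bounds so the smaller value comes first

Corrected query:
SELECT id, title, rating FROM movies WHERE rating BETWEEN 4.2 AND 6.8

Result:
id | title         | rating
---+---------------+-------
1  | Spirited Away | 4.6   
2  | Mad Max       | 6.5   
3  | Moonlight     | 6.1   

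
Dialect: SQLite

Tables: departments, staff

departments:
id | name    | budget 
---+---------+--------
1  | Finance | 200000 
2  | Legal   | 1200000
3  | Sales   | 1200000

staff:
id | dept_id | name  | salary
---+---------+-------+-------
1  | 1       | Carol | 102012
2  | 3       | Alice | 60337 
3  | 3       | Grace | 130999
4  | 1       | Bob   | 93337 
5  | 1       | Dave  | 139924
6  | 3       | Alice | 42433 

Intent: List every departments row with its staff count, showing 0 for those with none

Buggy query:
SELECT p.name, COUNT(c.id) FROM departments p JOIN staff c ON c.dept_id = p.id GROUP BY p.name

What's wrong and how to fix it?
Bug: An inner join excludes parents with zero children

Fix: Use LEFT JOIN so parents without children still appear (COUNT(c.id) gives 0)

Corrected query:
SELECT p.name, COUNT(c.id) FROM departments p LEFT JOIN staff c ON c.dept_id = p.id GROUP BY p.name

Result:
name    | COUNT(c.id)
--------+------------
Finance | 3          
Legal   | 0          
Sales   | 3          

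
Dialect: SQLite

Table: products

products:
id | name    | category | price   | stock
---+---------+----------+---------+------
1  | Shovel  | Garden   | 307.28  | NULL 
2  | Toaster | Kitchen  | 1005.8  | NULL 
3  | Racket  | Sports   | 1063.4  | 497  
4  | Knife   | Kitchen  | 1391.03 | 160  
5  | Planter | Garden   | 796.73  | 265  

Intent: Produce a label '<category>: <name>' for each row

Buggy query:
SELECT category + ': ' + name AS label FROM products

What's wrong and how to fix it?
Bug: '+' is numeric addition; on text columns SQLite converts them to 0 instead of concatenating

Fix: Use the || operator for string concatenation

Corrected query:
SELECT category || ': ' || name AS label FROM products

Result:
label           
----------------
Garden: Shovel  
Kitchen: Toaster
Sports: Racket  
Kitchen: Knife  
Garden: Planter 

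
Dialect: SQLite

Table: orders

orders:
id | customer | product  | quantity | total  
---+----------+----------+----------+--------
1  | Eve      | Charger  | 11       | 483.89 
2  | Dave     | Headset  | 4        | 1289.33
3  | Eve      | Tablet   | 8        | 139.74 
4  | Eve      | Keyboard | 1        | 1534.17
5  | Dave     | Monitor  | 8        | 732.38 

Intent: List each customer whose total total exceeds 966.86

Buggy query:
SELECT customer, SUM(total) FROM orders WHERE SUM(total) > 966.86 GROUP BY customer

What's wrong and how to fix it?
Bug: SUM(total) is an aggregate, but WHERE filters rows before aggregation

Fix: Use HAVING (which filters groups after aggregation) instead of WHERE

Corrected query:
SELECT customer, SUM(total) FROM orders GROUP BY customer HAVING SUM(total) > 966.86

Result:
customer | SUM(total)
---------+-----------
Dave     | 2021.71   
Eve      | 2157.8    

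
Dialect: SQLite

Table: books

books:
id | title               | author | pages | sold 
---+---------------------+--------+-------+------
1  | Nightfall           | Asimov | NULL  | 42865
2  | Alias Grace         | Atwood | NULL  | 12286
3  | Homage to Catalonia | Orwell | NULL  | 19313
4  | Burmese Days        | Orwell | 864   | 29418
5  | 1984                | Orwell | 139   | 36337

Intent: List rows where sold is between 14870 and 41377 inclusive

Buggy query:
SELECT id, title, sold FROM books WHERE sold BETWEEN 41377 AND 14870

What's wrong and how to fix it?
Bug: BETWEEN expects the lower bound first; with 41377 AND 14870 the range is empty

Fix: Swap the bounds so the smaller value comes first

Corrected query:
SELECT id, title, sold FROM books WHERE sold BETWEEN 14870 AND 41377

Result:
id | title               | sold 
---+---------------------+------
3  | Homage to Catalonia | 19313
4  | Burmese Days        | 29418
5  | 1984                | 36337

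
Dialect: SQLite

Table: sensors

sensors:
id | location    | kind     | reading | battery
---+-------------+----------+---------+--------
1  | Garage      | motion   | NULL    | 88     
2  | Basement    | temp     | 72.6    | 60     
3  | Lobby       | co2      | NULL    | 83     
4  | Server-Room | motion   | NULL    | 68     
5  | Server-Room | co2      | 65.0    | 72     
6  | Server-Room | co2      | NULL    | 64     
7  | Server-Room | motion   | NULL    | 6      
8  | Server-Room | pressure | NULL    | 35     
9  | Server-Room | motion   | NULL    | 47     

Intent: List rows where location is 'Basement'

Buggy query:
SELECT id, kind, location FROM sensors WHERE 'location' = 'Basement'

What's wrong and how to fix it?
Bug: Single quotes denote string literals in SQL; the column name is being compared as a constant string

Fix: Reference the column as location without single quotes

Corrected query:
SELECT id, kind, location FROM sensors WHERE location = 'Basement'

Result:
id | kind | location
---+------+---------
2  | temp | Basement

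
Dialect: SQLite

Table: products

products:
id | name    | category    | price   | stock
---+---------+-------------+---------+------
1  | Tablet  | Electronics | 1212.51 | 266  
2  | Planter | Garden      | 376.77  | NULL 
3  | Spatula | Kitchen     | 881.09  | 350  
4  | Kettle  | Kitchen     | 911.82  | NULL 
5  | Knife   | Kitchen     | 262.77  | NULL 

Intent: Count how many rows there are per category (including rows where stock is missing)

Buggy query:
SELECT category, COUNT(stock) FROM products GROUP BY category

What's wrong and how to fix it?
Bug: COUNT(stock) skips NULLs, so groups with missing stock are undercounted

Fix: Replace COUNT(stock) with COUNT(*)

Corrected query:
SELECT category, COUNT(*) FROM products GROUP BY category

Result:
category    | COUNT(*)
------------+---------
Electronics | 1       
Garden      | 1       
Kitchen     | 3       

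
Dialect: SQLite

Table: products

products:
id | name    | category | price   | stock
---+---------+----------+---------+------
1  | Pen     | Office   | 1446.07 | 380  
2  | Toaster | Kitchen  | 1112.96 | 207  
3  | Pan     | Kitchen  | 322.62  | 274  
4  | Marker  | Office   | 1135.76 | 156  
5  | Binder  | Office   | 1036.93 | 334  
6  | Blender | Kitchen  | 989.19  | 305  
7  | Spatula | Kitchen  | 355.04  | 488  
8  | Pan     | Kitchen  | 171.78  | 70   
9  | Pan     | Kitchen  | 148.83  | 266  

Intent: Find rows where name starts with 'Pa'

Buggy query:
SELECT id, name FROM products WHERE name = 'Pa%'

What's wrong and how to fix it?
Bug: Wildcards only work with LIKE; '=' treats '%' as a literal character

Fix: Use LIKE for wildcard pattern matching

Corrected query:
SELECT id, name FROM products WHERE name LIKE 'Pa%'

Result:
id | name
---+-----
3  | Pan 
8  | Pan 
9  | Pan 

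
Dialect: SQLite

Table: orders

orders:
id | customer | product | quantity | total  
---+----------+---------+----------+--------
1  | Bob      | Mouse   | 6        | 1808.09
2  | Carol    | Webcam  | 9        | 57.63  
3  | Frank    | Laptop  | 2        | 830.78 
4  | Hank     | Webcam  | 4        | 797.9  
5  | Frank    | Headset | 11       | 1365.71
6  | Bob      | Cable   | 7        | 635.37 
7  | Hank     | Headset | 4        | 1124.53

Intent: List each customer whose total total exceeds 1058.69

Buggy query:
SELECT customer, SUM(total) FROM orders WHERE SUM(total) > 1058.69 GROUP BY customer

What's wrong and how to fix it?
Bug: WHERE runs before GROUP BY, so aggregates aren't available there

Fix: Move the aggregate condition to a HAVING clause

Corrected query:
SELECT customer, SUM(total) FROM orders GROUP BY customer HAVING SUM(total) > 1058.69

Result:
customer | SUM(total)
---------+-----------
Bob      | 2443.46   
Frank    | 2196.49   
Hank     | 1922.43   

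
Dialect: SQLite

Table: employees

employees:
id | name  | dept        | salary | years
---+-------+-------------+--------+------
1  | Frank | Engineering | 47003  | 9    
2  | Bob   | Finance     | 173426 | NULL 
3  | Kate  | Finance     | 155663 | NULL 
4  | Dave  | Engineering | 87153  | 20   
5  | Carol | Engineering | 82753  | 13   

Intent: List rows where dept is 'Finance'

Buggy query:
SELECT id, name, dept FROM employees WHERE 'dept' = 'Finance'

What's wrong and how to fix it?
Bug: Single quotes denote string literals in SQL; the column name is being compared as a constant string

Fix: Reference the column as dept without single quotes

Corrected query:
SELECT id, name, dept FROM employees WHERE dept = 'Finance'

Result:
id | name | dept   
---+------+--------
2  | Bob  | Finance
3  | Kate | Finance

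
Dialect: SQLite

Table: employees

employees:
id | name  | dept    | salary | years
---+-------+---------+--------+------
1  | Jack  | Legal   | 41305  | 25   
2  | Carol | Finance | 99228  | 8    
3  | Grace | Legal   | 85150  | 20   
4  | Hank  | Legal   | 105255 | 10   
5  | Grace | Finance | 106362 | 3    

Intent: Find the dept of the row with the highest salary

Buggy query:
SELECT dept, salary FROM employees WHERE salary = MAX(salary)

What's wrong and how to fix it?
Bug: WHERE is evaluated per row; an aggregate over the whole table isn't defined there

Fix: Wrap MAX in a scalar subquery so WHERE compares against a single value

Corrected query:
SELECT dept, salary FROM employees WHERE salary = (SELECT MAX(salary) FROM employees)

Result:
dept    | salary
--------+-------
Finance | 106362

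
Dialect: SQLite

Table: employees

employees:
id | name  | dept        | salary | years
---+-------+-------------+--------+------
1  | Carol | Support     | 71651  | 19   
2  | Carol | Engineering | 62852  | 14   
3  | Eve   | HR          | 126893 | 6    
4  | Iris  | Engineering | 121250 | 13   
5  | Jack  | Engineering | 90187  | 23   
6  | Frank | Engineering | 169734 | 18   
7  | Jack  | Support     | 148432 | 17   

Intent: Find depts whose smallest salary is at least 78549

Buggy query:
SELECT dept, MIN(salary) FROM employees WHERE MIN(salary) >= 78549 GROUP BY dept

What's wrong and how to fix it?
Bug: MIN() in WHERE is a misuse of aggregate

Fix: Use HAVING for the per-group MIN condition

Corrected query:
SELECT dept, MIN(salary) FROM employees GROUP BY dept HAVING MIN(salary) >= 78549

Result:
dept | MIN(salary)
-----+------------
HR   | 126893     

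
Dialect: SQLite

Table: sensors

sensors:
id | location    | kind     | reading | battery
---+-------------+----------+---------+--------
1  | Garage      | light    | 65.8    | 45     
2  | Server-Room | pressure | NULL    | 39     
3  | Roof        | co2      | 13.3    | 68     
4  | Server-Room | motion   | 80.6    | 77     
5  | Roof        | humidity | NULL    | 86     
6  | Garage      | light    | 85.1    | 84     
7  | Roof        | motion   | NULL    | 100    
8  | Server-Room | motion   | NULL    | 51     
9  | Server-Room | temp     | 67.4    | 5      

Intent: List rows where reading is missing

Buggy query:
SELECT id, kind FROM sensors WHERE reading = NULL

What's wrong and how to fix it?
Bug: '= NULL' is always unknown in SQL three-valued logic, so no rows match

Fix: Replace '= NULL' with 'IS NULL'

Corrected query:
SELECT id, kind FROM sensors WHERE reading IS NULL

Result:
id | kind    
---+---------
2  | pressure
5  | humidity
7  | motion  
8  | motion  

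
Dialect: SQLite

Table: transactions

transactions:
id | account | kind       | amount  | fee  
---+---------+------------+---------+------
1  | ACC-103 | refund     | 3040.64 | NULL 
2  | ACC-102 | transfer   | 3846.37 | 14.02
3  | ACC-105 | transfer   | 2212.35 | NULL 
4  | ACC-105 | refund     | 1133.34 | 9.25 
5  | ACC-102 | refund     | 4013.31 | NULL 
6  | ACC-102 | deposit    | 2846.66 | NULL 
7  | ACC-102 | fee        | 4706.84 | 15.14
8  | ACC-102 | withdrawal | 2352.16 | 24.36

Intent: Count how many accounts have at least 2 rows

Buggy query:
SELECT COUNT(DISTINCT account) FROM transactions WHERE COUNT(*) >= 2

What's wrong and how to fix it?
Bug: COUNT(*) cannot appear in WHERE; the per-group count doesn't exist yet

Fix: Use a subquery that GROUPs and filters with HAVING, then count its rows

Corrected query:
SELECT COUNT(*) FROM (SELECT account FROM transactions GROUP BY account HAVING COUNT(*) >= 2)

Result:
COUNT(*)
--------
2       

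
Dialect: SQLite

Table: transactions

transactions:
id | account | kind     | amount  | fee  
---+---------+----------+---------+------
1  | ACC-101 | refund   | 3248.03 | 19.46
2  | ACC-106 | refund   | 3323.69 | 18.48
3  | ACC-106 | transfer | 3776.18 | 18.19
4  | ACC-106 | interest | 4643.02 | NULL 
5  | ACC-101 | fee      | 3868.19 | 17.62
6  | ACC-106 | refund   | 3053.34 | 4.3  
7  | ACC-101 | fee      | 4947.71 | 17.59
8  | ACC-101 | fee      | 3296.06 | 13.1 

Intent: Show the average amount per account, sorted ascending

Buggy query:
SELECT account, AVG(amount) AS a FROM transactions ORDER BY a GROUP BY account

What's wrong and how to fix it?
Bug: GROUP BY must precede ORDER BY

Fix: Move ORDER BY to the end, after GROUP BY

Corrected query:
SELECT account, AVG(amount) AS a FROM transactions GROUP BY account ORDER BY a

Result:
account | a        
--------+----------
ACC-106 | 3699.0575
ACC-101 | 3839.9975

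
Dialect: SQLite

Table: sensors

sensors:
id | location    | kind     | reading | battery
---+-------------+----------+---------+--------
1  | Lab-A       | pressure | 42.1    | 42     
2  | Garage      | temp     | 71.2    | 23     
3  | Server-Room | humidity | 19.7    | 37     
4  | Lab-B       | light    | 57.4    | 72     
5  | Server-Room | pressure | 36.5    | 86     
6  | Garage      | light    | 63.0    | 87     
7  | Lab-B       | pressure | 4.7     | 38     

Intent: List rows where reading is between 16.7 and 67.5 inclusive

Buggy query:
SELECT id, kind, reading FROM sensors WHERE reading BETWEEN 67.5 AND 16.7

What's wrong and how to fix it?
Bug: BETWEEN expects the lower bound first; with 67.5 AND 16.7 the range is empty

Fix: Write BETWEEN 16.7 AND 67.5

Corrected query:
SELECT id, kind, reading FROM sensors WHERE reading BETWEEN 16.7 AND 67.5

Result:
id | kind     | reading
---+----------+--------
1  | pressure | 42.1   
3  | humidity | 19.7   
4  | light    | 57.4   
5  | pressure | 36.5   
6  | light    | 63     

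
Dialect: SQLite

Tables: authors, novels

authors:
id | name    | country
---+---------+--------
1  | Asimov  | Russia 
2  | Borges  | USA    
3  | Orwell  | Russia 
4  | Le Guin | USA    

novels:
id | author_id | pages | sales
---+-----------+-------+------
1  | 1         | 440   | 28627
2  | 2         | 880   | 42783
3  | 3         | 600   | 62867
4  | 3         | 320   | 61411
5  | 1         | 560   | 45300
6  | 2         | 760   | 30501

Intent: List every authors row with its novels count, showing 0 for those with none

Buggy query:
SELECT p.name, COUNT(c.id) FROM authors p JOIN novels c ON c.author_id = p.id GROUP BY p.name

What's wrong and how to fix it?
Bug: An inner join excludes parents with zero children

Fix: Use LEFT JOIN so parents without children still appear (COUNT(c.id) gives 0)

Corrected query:
SELECT p.name, COUNT(c.id) FROM authors p LEFT JOIN novels c ON c.author_id = p.id GROUP BY p.name

Result:
name    | COUNT(c.id)
--------+------------
Asimov  | 2          
Borges  | 2          
Le Guin | 0          
Orwell  | 2          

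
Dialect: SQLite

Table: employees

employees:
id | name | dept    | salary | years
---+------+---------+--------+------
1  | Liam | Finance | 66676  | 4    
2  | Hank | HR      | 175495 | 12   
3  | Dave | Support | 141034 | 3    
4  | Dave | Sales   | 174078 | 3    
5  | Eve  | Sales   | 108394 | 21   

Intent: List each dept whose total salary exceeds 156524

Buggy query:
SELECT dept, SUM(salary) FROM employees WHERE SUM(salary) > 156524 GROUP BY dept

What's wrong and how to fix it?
Bug: SUM(salary) is an aggregate, but WHERE filters rows before aggregation

Fix: Use HAVING (which filters groups after aggregation) instead of WHERE

Corrected query:
SELECT dept, SUM(salary) FROM employees GROUP BY dept HAVING SUM(salary) > 156524

Result:
dept  | SUM(salary)
------+------------
HR    | 175495     
Sales | 282472     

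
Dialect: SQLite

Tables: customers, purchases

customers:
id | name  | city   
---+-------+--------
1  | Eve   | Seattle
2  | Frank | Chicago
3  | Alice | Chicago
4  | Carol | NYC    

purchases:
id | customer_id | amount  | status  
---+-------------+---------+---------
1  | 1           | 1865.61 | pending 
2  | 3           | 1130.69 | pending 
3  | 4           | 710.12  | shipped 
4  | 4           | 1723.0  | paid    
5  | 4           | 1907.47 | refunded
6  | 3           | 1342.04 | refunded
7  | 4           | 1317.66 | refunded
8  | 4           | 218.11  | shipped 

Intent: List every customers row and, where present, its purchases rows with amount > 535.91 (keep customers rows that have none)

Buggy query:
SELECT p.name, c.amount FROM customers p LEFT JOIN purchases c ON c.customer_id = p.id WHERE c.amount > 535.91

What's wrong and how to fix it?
Bug: A WHERE condition on the right-hand table after LEFT JOIN drops unmatched parents

Fix: Move the right-table condition into the ON clause so unmatched parents are kept

Corrected query:
SELECT p.name, c.amount FROM customers p LEFT JOIN purchases c ON c.customer_id = p.id AND c.amount > 535.91

Result:
name  | amount 
------+--------
Eve   | 1865.61
Frank | NULL   
Alice | 1130.69
Alice | 1342.04
Carol | 710.12 
Carol | 1317.66
Carol | 1723   
Carol | 1907.47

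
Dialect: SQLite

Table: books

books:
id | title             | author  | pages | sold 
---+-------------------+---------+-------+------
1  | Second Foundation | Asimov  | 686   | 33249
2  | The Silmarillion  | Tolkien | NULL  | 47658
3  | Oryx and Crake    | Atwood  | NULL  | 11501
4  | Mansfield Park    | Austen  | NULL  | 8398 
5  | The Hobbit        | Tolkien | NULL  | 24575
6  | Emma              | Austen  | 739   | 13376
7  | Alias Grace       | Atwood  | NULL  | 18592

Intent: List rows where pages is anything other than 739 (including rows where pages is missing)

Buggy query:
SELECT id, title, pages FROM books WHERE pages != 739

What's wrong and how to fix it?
Bug: Inequality against NULL is unknown, not true; rows with NULL are dropped

Fix: Handle NULL separately with IS NULL alongside the inequality

Corrected query:
SELECT id, title, pages FROM books WHERE pages != 739 OR pages IS NULL

Result:
id | title             | pages
---+-------------------+------
1  | Second Foundation | 686  
2  | The Silmarillion  | NULL 
3  | Oryx and Crake    | NULL 
4  | Mansfield Park    | NULL 
5  | The Hobbit        | NULL 
7  | Alias Grace       | NULL 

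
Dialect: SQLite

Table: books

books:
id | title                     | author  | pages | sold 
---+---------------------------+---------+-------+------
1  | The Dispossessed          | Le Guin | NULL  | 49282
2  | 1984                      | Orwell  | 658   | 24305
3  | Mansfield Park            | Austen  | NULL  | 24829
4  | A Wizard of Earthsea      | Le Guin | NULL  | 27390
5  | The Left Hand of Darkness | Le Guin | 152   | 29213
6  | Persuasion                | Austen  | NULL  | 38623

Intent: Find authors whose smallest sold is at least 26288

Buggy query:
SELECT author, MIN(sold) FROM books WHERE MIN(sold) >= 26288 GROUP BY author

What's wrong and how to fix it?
Bug: Aggregates like MIN are computed per group after WHERE runs

Fix: Replace WHERE with HAVING after the GROUP BY

Corrected query:
SELECT author, MIN(sold) FROM books GROUP BY author HAVING MIN(sold) >= 26288

Result:
author  | MIN(sold)
--------+----------
Le Guin | 27390    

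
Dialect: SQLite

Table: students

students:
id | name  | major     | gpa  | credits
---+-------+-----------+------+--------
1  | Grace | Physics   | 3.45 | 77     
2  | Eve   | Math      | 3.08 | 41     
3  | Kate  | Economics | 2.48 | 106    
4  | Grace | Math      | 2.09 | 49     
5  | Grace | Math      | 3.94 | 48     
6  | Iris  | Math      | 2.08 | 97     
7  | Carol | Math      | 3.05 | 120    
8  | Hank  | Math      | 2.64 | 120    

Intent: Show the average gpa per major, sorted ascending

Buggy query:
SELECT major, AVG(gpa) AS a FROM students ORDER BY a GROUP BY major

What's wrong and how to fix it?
Bug: GROUP BY must precede ORDER BY

Fix: Move ORDER BY to the end, after GROUP BY

Corrected query:
SELECT major, AVG(gpa) AS a FROM students GROUP BY major ORDER BY a

Result:
major     | a       
----------+---------
Economics | 2.48    
Math      | 2.813333
Physics   | 3.45    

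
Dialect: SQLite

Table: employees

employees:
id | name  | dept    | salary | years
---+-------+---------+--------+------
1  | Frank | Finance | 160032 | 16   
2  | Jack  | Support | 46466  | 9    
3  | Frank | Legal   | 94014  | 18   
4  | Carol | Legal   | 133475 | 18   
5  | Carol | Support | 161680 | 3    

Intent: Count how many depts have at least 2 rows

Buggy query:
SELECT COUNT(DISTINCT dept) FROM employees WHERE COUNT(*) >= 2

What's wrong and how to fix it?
Bug: WHERE filters individual rows, not groups, so a group-level COUNT is invalid there

Fix: Use a subquery that GROUPs and filters with HAVING, then count its rows

Corrected query:
SELECT COUNT(*) FROM (SELECT dept FROM employees GROUP BY dept HAVING COUNT(*) >= 2)

Result:
COUNT(*)
--------
2       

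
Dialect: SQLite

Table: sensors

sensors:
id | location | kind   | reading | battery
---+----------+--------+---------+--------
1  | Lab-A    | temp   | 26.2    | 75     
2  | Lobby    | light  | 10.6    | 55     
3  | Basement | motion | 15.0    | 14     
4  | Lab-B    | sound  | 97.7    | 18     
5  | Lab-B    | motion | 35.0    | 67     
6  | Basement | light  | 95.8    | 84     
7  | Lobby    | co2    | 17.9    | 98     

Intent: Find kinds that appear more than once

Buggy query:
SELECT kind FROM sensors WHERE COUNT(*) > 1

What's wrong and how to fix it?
Bug: COUNT(*) is an aggregate and cannot be used in WHERE

Fix: GROUP BY kind, then filter groups with HAVING COUNT(*) > 1

Corrected query:
SELECT kind FROM sensors GROUP BY kind HAVING COUNT(*) > 1

Result:
kind  
------
light 
motion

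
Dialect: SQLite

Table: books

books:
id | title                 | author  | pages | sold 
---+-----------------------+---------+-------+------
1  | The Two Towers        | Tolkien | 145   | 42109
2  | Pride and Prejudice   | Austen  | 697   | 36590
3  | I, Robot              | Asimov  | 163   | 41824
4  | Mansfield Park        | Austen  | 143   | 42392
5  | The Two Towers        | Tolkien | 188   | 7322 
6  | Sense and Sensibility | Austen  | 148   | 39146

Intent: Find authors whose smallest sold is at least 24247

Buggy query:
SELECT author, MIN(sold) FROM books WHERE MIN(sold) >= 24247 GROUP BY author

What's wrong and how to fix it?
Bug: MIN() in WHERE is a misuse of aggregate

Fix: Use HAVING for the per-group MIN condition

Corrected query:
SELECT author, MIN(sold) FROM books GROUP BY author HAVING MIN(sold) >= 24247

Result:
author | MIN(sold)
-------+----------
Asimov | 41824    
Austen | 36590    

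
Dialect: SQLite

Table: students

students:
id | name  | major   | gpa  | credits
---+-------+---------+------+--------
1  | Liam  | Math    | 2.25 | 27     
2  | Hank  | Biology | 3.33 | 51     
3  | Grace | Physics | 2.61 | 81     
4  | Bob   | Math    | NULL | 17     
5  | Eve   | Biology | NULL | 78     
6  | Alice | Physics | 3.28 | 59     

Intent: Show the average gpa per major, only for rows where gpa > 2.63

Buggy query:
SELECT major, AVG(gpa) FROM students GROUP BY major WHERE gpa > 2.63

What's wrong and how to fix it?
Bug: Row-level WHERE must come before GROUP BY in the clause order

Fix: Move the WHERE clause before GROUP BY

Corrected query:
SELECT major, AVG(gpa) FROM students WHERE gpa > 2.63 GROUP BY major

Result:
major   | AVG(gpa)
--------+---------
Biology | 3.33    
Physics | 3.28    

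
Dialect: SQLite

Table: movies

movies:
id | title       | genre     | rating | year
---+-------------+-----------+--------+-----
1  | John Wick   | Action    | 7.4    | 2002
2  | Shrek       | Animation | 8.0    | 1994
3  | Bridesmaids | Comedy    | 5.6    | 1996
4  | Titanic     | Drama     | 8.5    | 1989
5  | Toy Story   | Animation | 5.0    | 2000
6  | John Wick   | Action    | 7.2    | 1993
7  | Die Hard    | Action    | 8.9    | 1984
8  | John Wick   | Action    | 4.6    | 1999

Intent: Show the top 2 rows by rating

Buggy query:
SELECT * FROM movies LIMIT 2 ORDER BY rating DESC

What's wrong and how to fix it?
Bug: LIMIT must come after ORDER BY

Fix: Sort with ORDER BY, then apply LIMIT

Corrected query:
SELECT * FROM movies ORDER BY rating DESC LIMIT 2

Result:
id | title    | genre  | rating | year
---+----------+--------+--------+-----
7  | Die Hard | Action | 8.9    | 1984
4  | Titanic  | Drama  | 8.5    | 1989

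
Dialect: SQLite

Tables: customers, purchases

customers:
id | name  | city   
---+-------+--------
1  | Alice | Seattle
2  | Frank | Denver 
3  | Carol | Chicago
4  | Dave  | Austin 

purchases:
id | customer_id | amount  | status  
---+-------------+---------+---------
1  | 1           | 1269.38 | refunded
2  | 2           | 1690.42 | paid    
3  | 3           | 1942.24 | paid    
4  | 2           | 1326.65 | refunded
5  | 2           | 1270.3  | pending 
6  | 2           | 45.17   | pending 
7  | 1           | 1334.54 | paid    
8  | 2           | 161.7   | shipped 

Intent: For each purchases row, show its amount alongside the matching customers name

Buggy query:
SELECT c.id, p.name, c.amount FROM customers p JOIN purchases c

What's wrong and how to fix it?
Bug: JOIN with no ON clause produces a cartesian product; every purchases row pairs with every customers row

Fix: Specify the join condition linking the foreign key to the parent id

Corrected query:
SELECT c.id, p.name, c.amount FROM customers p JOIN purchases c ON c.customer_id = p.id

Result:
id | name  | amount 
---+-------+--------
1  | Alice | 1269.38
2  | Frank | 1690.42
3  | Carol | 1942.24
4  | Frank | 1326.65
5  | Frank | 1270.3 
6  | Frank | 45.17  
7  | Alice | 1334.54
8  | Frank | 161.7  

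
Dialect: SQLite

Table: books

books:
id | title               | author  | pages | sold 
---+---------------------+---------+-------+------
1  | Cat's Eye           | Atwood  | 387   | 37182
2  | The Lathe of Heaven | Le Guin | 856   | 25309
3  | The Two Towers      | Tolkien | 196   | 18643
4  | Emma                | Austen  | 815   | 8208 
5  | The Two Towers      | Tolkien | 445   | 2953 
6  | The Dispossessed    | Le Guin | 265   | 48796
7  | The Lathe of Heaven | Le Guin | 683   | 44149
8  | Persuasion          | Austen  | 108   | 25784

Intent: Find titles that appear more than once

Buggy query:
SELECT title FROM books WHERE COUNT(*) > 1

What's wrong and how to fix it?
Bug: WHERE can't reference COUNT(*); aggregates are computed after WHERE

Fix: Group first, then use HAVING for the count condition

Corrected query:
SELECT title FROM books GROUP BY title HAVING COUNT(*) > 1

Result:
title              
-------------------
The Lathe of Heaven
The Two Towers     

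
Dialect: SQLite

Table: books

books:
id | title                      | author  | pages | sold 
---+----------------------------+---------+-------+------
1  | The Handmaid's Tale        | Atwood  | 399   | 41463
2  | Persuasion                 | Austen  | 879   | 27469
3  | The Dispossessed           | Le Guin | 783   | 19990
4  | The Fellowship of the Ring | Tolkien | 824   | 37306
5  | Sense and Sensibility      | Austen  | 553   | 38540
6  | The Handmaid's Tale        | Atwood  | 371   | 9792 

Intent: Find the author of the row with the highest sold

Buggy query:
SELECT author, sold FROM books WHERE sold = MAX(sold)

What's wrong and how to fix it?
Bug: WHERE is evaluated per row; an aggregate over the whole table isn't defined there

Fix: Use a subquery: WHERE sold = (SELECT MAX(sold) FROM books)

Corrected query:
SELECT author, sold FROM books WHERE sold = (SELECT MAX(sold) FROM books)

Result:
author | sold 
-------+------
Atwood | 41463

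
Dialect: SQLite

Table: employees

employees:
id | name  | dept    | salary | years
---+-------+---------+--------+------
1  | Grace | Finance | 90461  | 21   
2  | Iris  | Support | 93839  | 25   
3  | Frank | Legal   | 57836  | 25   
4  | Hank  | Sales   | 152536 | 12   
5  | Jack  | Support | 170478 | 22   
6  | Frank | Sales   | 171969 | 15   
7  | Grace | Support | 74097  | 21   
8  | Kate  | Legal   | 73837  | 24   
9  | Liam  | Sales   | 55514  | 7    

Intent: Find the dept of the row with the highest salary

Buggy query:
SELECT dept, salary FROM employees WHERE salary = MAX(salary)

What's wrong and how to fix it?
Bug: MAX(salary) is an aggregate and cannot be used directly in WHERE

Fix: Wrap MAX in a scalar subquery so WHERE compares against a single value

Corrected query:
SELECT dept, salary FROM employees WHERE salary = (SELECT MAX(salary) FROM employees)

Result:
dept  | salary
------+-------
Sales | 171969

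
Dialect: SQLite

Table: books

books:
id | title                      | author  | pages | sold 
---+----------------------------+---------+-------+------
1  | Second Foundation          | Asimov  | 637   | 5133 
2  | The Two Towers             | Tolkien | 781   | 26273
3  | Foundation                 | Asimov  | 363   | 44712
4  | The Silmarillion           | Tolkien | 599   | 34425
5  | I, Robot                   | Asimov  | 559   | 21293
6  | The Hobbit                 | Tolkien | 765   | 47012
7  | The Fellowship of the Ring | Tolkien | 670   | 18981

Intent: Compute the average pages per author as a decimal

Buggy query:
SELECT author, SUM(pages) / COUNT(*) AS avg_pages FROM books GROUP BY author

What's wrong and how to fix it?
Bug: SUM(pages) and COUNT(*) are both integers; the division truncates the fractional part

Fix: Multiply by 1.0 (or CAST to REAL) to force floating-point division

Corrected query:
SELECT author, SUM(pages) * 1.0 / COUNT(*) AS avg_pages FROM books GROUP BY author

Result:
author  | avg_pages 
--------+-----------
Asimov  | 519.666667
Tolkien | 703.75    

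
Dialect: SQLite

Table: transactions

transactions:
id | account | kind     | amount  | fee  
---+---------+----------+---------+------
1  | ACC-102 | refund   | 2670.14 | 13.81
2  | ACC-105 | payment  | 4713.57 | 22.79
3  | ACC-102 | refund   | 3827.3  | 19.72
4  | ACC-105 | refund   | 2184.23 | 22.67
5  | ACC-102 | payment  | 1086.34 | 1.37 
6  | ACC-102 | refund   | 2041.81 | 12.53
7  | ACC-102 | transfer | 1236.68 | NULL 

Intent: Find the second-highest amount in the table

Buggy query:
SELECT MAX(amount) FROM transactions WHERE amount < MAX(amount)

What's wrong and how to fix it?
Bug: The inner MAX is an aggregate inside WHERE, which is not allowed

Fix: Put the inner MAX in a scalar subquery

Corrected query:
SELECT MAX(amount) FROM transactions WHERE amount < (SELECT MAX(amount) FROM transactions)

Result:
MAX(amount)
-----------
3827.3     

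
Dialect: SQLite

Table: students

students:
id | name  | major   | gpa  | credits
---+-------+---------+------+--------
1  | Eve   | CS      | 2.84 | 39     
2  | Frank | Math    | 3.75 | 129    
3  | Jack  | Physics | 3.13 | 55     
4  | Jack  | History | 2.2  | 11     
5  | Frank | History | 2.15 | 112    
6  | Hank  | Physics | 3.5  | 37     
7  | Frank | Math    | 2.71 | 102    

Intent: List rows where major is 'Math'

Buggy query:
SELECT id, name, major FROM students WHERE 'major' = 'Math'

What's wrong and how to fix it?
Bug: Single quotes denote string literals in SQL; the column name is being compared as a constant string

Fix: Remove the quotes around the column name (or use double quotes for an identifier)

Corrected query:
SELECT id, name, major FROM students WHERE major = 'Math'

Result:
id | name  | major
---+-------+------
2  | Frank | Math 
7  | Frank | Math 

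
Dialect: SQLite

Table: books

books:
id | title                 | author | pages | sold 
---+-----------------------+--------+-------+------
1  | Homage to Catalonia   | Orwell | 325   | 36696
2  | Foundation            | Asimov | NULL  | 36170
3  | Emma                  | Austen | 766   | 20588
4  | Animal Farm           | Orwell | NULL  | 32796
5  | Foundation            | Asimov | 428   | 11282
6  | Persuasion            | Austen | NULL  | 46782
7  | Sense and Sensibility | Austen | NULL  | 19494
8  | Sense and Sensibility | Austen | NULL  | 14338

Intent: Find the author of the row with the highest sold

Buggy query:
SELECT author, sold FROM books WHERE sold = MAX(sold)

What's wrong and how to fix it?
Bug: MAX(sold) is an aggregate and cannot be used directly in WHERE

Fix: Use a subquery: WHERE sold = (SELECT MAX(sold) FROM books)

Corrected query:
SELECT author, sold FROM books WHERE sold = (SELECT MAX(sold) FROM books)

Result:
author | sold 
-------+------
Austen | 46782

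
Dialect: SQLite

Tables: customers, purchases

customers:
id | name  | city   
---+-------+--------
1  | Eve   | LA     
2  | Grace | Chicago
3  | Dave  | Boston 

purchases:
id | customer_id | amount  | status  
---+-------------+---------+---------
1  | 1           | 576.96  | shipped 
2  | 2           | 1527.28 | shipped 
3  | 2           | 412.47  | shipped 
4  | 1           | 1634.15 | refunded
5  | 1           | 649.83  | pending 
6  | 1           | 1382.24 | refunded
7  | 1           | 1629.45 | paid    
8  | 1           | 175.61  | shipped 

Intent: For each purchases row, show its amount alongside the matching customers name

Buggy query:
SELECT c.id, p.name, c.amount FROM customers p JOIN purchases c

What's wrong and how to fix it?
Bug: Missing join condition: each purchases row is matched to all customers rows instead of just its own

Fix: Specify the join condition linking the foreign key to the parent id

Corrected query:
SELECT c.id, p.name, c.amount FROM customers p JOIN purchases c ON c.customer_id = p.id

Result:
id | name  | amount 
---+-------+--------
1  | Eve   | 576.96 
2  | Grace | 1527.28
3  | Grace | 412.47 
4  | Eve   | 1634.15
5  | Eve   | 649.83 
6  | Eve   | 1382.24
7  | Eve   | 1629.45
8  | Eve   | 175.61 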